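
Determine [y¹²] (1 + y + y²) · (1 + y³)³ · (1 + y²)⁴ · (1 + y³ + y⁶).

(1 + y + y²) has coefficients 1,1,1 for degrees 0…2.
(1 + y³)³ has coefficients 1,0,0,3,0,0,3,0,0,1,0,0,0 for degrees 0…12.
Multiplying by (1 + y²)⁴ gives running coefficients 1,0,4,3,6,12,7,18,13,13,18,7,12 for degrees 0…12.
Finally multiplying by (1 + y³ + y⁶), the product of all factors after the first has coefficients 1,0,4,4,6,16,11,24,29,23,42,32,32 for degrees 0…12.
[y¹²] = 1·32 + 1·32 + 1·42 = 106.

106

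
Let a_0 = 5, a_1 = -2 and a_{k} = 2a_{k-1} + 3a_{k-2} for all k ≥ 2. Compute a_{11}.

132856

The ordinary generating function has denominator 1 - 2q - 3q^2.
Iterating the recurrence: a_0,…,a_{11} = 5, -2, 11, 16, 65, 178, 551, 1636, 4925, 14758, 44291, 132856.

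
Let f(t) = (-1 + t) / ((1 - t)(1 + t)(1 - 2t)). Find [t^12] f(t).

-2731

The denominator gives the recurrence a_n = 2a_(n−1) + a_(n−2) − 2a_(n−3) for n ≥ 3; the numerator fixes a_0 = -1, a_1 = -1, a_2 = -3.
Iterating: -1, -1, -3, -5, -11, -21, -43, -85, -171, -341, -683, -1365, -2731, so a_12 = -2731.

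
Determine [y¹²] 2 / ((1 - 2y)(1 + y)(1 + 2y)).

Partial fractions give a closed form: a_n = (2/3)·2^n + (-2/3)·(-1)^n + (2)·(-2)^n.
At n = 12: a_12 = 10922.

10922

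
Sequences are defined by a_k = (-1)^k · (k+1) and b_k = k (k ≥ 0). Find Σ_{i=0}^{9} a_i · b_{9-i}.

5

This is [x^9] in the product of the two ordinary generating functions.
Σ = 1·9 − 2·8 + 3·7 − 4·6 + 5·5 − 6·4 + 7·3 − 8·2 + 9·1 − 10·0 = 5.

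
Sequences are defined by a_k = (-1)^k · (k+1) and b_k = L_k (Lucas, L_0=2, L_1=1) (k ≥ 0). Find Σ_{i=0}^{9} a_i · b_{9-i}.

3

The convolution is the x^9 coefficient of A(x)B(x).
Σ = 1·76 − 2·47 + 3·29 − 4·18 + 5·11 − 6·7 + 7·4 − 8·3 + 9·1 − 10·2 = 3.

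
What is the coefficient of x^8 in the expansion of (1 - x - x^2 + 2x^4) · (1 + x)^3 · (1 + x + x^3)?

7

(1 - x - x^2 + 2x^4) has coefficients 1,-1,-1,0,2 for degrees 0…4.
(1 + x)^3 has coefficients 1,3,3,1,0,0,0,0,0 for degrees 0…8.
Finally multiplying by (1 + x + x^3), the product of all factors after the first has coefficients 1,4,6,5,4,3,1,0,0 for degrees 0…8.
[x^8] = 1·0 − 1·0 − 1·1 + 2·4 = 7.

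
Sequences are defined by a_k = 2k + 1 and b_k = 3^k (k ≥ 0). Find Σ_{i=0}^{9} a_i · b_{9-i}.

Write out a_i and b_{9-i} for i = 0,…,9 and sum the products.
Σ = 1·19683 + 3·6561 + 5·2187 + 7·729 + 9·243 + 11·81 + 13·27 + 15·9 + 17·3 + 19·1 = 59038.

59038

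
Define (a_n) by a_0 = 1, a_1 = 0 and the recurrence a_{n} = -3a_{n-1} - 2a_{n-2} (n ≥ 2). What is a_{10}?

The ordinary generating function has denominator 1 + 3q + 2q^2.
Iterating the recurrence: a_0,…,a_{10} = 1, 0, -2, 6, -14, 30, -62, 126, -254, 510, -1022.

-1022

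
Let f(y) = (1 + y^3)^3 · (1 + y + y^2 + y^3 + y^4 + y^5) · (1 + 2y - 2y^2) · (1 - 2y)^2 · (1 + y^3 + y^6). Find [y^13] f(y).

17

(1 + y^3)^3 has coefficients 1,0,0,3,0,0,3,0,0,1 for degrees 0…9.
(1 + y + y^2 + y^3 + y^4 + y^5) has coefficients 1,1,1,1,1,1,0,0,0,0,0,0,0,0 for degrees 0…13.
Multiplying by (1 + 2y - 2y^2) gives running coefficients 1,3,1,1,1,1,0,-2,0,0,0,0,0,0 for degrees 0…13.
Multiplying by (1 - 2y)^2 gives running coefficients 1,-1,-7,9,1,1,0,2,8,-8,0,0,0,0 for degrees 0…13.
Finally multiplying by (1 + y^3 + y^6), the product of all factors after the first has coefficients 1,-1,-7,10,0,-6,10,2,2,1,3,9,-8,2 for degrees 0…13.
[y^13] = 1·2 + 3·3 + 3·2 + 1·0 = 17.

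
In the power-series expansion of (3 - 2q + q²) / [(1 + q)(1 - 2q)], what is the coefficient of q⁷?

The denominator gives the recurrence a_n = a_(n−1) + 2a_(n−2) for n ≥ 3; the numerator fixes a_0 = 3, a_1 = 1, a_2 = 8.
Iterating: 3, 1, 8, 10, 26, 46, 98, 190, so a_7 = 190.

190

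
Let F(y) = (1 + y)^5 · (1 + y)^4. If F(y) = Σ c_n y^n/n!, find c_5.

15120

The EGF product rule gives c_5 = Σ_{k_1+k_2=5} C(5; k_1,k_2) · ∏ g_i(k_i), where (1+y)^5 gives the falling factorial (5)_k; (1+y)^4 gives the falling factorial (4)_k.
g_1(k) for k = 0…5: 1, 5, 20, 60, 120, 120.
g_2(k) for k = 0…5: 1, 4, 12, 24, 24, 0.
c_5 = Σ_k C(5,k)·g_1(k)·g_2(5−k) = 5·5·24 + 10·20·24 + 10·60·12 + 5·120·4 + 1·120·1 = 600 + 4800 + 7200 + 2400 + 120 = 15120.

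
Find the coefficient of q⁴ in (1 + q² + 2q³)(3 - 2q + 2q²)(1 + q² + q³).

1

(1 + q² + 2q³) has coefficients 1,0,1,2 for degrees 0…3.
(3 - 2q + 2q²) has coefficients 3,-2,2,0,0 for degrees 0…4.
Finally multiplying by (1 + q² + q³), the product of all factors after the first has coefficients 3,-2,5,1,0 for degrees 0…4.
[q⁴] = 1·0 + 1·5 + 2·(-2) = 1.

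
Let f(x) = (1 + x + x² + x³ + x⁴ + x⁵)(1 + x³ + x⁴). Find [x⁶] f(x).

2

(1 + x + x² + x³ + x⁴ + x⁵) has coefficients 1,1,1,1,1,1 for degrees 0…5.
(1 + x³ + x⁴) has coefficients 1,0,0,1,1,0,0 for degrees 0…6.
[x⁶] = 1·0 + 1·0 + 1·1 + 1·1 + 1·0 + 1·0 = 2.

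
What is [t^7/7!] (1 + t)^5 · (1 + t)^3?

The EGF product rule gives c_7 = Σ_{k_1+k_2=7} C(7; k_1,k_2) · ∏ g_i(k_i), where (1+t)^5 gives the falling factorial (5)_k; (1+t)^3 gives the falling factorial (3)_k.
g_1(k) for k = 0…7: 1, 5, 20, 60, 120, 120, 0, 0.
g_2(k) for k = 0…7: 1, 3, 6, 6, 0, 0, 0, 0.
c_7 = Σ_k C(7,k)·g_1(k)·g_2(7−k) = 35·120·6 + 21·120·6 = 25200 + 15120 = 40320.

40320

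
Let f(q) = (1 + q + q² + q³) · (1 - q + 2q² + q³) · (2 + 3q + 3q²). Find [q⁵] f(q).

21

(1 + q + q² + q³) has coefficients 1,1,1,1 for degrees 0…3.
(1 - q + 2q² + q³) has coefficients 1,-1,2,1,0,0 for degrees 0…5.
Finally multiplying by (2 + 3q + 3q²), the product of all factors after the first has coefficients 2,1,4,5,9,3 for degrees 0…5.
[q⁵] = 1·3 + 1·9 + 1·5 + 1·4 = 21.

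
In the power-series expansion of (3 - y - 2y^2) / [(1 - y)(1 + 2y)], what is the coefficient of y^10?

The denominator gives the recurrence a_n = −a_(n−1) + 2a_(n−2) for n ≥ 3; the numerator fixes a_0 = 3, a_1 = -4, a_2 = 8.
Iterating: 3, -4, 8, -16, 32, -64, 128, -256, 512, -1024, 2048, so a_10 = 2048.

2048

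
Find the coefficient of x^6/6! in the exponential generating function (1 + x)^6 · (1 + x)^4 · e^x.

424051

The EGF product rule gives c_6 = Σ_{k_1+k_2+k_3=6} C(6; k_1,k_2,k_3) · ∏ g_i(k_i), where (1+x)^6 gives the falling factorial (6)_k; (1+x)^4 gives the falling factorial (4)_k; e^x gives (1)^k.
g_1(k) for k = 0…6: 1, 6, 30, 120, 360, 720, 720.
g_2(k) for k = 0…6: 1, 4, 12, 24, 24, 0, 0.
g_3(k) for k = 0…6: 1, 1, 1, 1, 1, 1, 1.
First combine the last two factors: h(k) = Σ_j C(k,j)·g_2(j)·g_3(k−j) for k = 0…6: 1, 5, 21, 73, 209, 501, 1045.
c_6 = Σ_k C(6,k)·g_1(k)·h(6−k) = 1·1·1045 + 6·6·501 + 15·30·209 + 20·120·73 + 15·360·21 + 6·720·5 + 1·720·1 = 1045 + 18036 + 94050 + 175200 + 113400 + 21600 + 720 = 424051.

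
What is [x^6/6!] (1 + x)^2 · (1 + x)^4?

The EGF product rule gives c_6 = Σ_{k_1+k_2=6} C(6; k_1,k_2) · ∏ g_i(k_i), where (1+x)^2 gives the falling factorial (2)_k; (1+x)^4 gives the falling factorial (4)_k.
g_1(k) for k = 0…6: 1, 2, 2, 0, 0, 0, 0.
g_2(k) for k = 0…6: 1, 4, 12, 24, 24, 0, 0.
c_6 = Σ_k C(6,k)·g_1(k)·g_2(6−k) = 15·2·24 = 720.

720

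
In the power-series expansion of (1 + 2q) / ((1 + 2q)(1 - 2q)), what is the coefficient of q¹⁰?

The denominator gives the recurrence a_n = 4a_(n−2) for n ≥ 2; the numerator fixes a_0 = 1, a_1 = 2.
Iterating: 1, 2, 4, 8, 16, 32, 64, 128, 256, 512, 1024, so a_10 = 1024.

1024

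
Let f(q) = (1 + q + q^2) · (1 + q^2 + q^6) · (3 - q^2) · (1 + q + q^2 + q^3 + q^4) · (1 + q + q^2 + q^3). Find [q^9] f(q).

28

(1 + q + q^2) has coefficients 1,1,1 for degrees 0…2.
(1 + q^2 + q^6) has coefficients 1,0,1,0,0,0,1,0,0,0 for degrees 0…9.
Multiplying by (3 - q^2) gives running coefficients 3,0,2,0,-1,0,3,0,-1,0 for degrees 0…9.
Multiplying by (1 + q + q^2 + q^3 + q^4) gives running coefficients 3,3,5,5,4,1,4,2,1,2 for degrees 0…9.
Finally multiplying by (1 + q + q^2 + q^3), the product of all factors after the first has coefficients 3,6,11,16,17,15,14,11,8,9 for degrees 0…9.
[q^9] = 1·9 + 1·8 + 1·11 = 28.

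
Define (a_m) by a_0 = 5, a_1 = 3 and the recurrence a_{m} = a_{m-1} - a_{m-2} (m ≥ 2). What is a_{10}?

-3

The ordinary generating function has denominator 1 - q + q^2.
Iterating the recurrence: a_0,…,a_{10} = 5, 3, -2, -5, -3, 2, 5, 3, -2, -5, -3.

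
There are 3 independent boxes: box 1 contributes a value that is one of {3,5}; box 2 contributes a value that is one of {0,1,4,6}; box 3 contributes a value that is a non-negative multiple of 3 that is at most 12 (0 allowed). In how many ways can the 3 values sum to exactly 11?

The generating function for the choices is (q³ + q⁵)·(1 + q + q⁴ + q⁶)·(1 + q³ + q⁶ + q⁹ + q¹²); the count is [q¹¹].
(q³ + q⁵) has coefficients 0,0,0,1,0,1 for degrees 0…5.
(1 + q + q⁴ + q⁶) has coefficients 1,1,0,0,1,0,1,0,0,0,0,0 for degrees 0…11.
Finally multiplying by (1 + q³ + q⁶ + q⁹ + q¹²), the product of all factors after the first has coefficients 1,1,0,1,2,0,2,2,0,2,2,0 for degrees 0…11.
[q¹¹] = 1·0 + 1·2 = 2.

2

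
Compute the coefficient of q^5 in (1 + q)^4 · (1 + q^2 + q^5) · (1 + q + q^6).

12

(1 + q)^4 has coefficients 1,4,6,4,1 for degrees 0…4.
(1 + q^2 + q^5) has coefficients 1,0,1,0,0,1 for degrees 0…5.
Finally multiplying by (1 + q + q^6), the product of all factors after the first has coefficients 1,1,1,1,0,1 for degrees 0…5.
[q^5] = 1·1 + 4·0 + 6·1 + 4·1 + 1·1 = 12.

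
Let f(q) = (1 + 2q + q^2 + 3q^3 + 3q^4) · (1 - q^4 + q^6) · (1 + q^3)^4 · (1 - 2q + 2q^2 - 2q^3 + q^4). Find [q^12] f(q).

(1 + 2q + q^2 + 3q^3 + 3q^4) has coefficients 1,2,1,3,3 for degrees 0…4.
(1 - q^4 + q^6) has coefficients 1,0,0,0,-1,0,1,0,0,0,0,0,0 for degrees 0…12.
Multiplying by (1 + q^3)^4 gives running coefficients 1,0,0,4,-1,0,7,-4,0,8,-6,0,7 for degrees 0…12.
Finally multiplying by (1 - 2q + 2q^2 - 2q^3 + q^4), the product of all factors after the first has coefficients 1,-2,2,2,-8,10,-3,-12,21,-14,-7,24,-21 for degrees 0…12.
[q^12] = 1·(-21) + 2·24 + 1·(-7) + 3·(-14) + 3·21 = 41.

41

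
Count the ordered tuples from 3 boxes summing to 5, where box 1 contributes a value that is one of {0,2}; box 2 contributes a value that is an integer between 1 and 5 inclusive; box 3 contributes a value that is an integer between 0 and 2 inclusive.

The generating function for the choices is (1 + y^2)·(y + y^2 + y^3 + y^4 + y^5)·(1 + y + y^2); the count is [y^5].
(1 + y^2) has coefficients 1,0,1 for degrees 0…2.
(y + y^2 + y^3 + y^4 + y^5) has coefficients 0,1,1,1,1,1 for degrees 0…5.
Finally multiplying by (1 + y + y^2), the product of all factors after the first has coefficients 0,1,2,3,3,3 for degrees 0…5.
[y^5] = 1·3 + 1·3 = 6.

6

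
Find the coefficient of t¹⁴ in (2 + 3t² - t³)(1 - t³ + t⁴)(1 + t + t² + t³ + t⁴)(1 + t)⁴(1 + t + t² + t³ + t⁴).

(2 + 3t² - t³) has coefficients 2,0,3,-1 for degrees 0…3.
(1 - t³ + t⁴) has coefficients 1,0,0,-1,1,0,0,0,0,0,0,0,0,0,0 for degrees 0…14.
Multiplying by (1 + t + t² + t³ + t⁴) gives running coefficients 1,1,1,0,1,0,0,0,1,0,0,0,0,0,0 for degrees 0…14.
Multiplying by (1 + t)⁴ gives running coefficients 1,5,11,14,12,9,7,4,2,4,6,4,1,0,0 for degrees 0…14.
Finally multiplying by (1 + t + t² + t³ + t⁴), the product of all factors after the first has coefficients 1,6,17,31,43,51,53,46,34,26,23,20,17,15,11 for degrees 0…14.
[t¹⁴] = 2·11 + 3·17 − 1·20 = 53.

53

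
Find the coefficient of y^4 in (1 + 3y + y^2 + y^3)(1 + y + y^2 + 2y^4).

(1 + 3y + y^2 + y^3) has coefficients 1,3,1,1 for degrees 0…3.
(1 + y + y^2 + 2y^4) has coefficients 1,1,1,0,2 for degrees 0…4.
[y^4] = 1·2 + 3·0 + 1·1 + 1·1 = 4.

4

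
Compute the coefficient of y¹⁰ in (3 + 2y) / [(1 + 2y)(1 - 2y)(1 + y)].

Partial fractions give a closed form: a_n = (2)·(-2)^n + (4/3)·2^n + (-1/3)·(-1)^n.
At n = 10: a_10 = 3413.

3413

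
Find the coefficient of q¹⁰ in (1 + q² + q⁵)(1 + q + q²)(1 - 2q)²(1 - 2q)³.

(1 + q² + q⁵) has coefficients 1,0,1,0,0,1 for degrees 0…5.
(1 + q + q²) has coefficients 1,1,1,0,0,0,0,0,0,0,0 for degrees 0…10.
Multiplying by (1 - 2q)² gives running coefficients 1,-3,1,0,4,0,0,0,0,0,0 for degrees 0…10.
Finally multiplying by (1 - 2q)³, the product of all factors after the first has coefficients 1,-9,31,-50,40,-32,48,-32,0,0,0 for degrees 0…10.
[q¹⁰] = 1·0 + 1·0 + 1·(-32) = -32.

-32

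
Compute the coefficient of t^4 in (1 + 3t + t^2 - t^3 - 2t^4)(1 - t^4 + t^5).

-3

(1 + 3t + t^2 - t^3 - 2t^4) has coefficients 1,3,1,-1,-2 for degrees 0…4.
(1 - t^4 + t^5) has coefficients 1,0,0,0,-1 for degrees 0…4.
[t^4] = 1·(-1) + 3·0 + 1·0 − 1·0 − 2·1 = -3.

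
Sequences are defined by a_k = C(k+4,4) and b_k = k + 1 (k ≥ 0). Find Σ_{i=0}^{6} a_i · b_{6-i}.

924

The convolution is the x^6 coefficient of A(x)B(x).
Σ = 1·7 + 5·6 + 15·5 + 35·4 + 70·3 + 126·2 + 210·1 = 924.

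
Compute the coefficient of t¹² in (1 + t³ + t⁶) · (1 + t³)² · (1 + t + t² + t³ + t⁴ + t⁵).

4

(1 + t³ + t⁶) has coefficients 1,0,0,1,0,0,1 for degrees 0…6.
(1 + t³)² has coefficients 1,0,0,2,0,0,1,0,0,0,0,0,0 for degrees 0…12.
Finally multiplying by (1 + t + t² + t³ + t⁴ + t⁵), the product of all factors after the first has coefficients 1,1,1,3,3,3,3,3,3,1,1,1,0 for degrees 0…12.
[t¹²] = 1·0 + 1·1 + 1·3 = 4.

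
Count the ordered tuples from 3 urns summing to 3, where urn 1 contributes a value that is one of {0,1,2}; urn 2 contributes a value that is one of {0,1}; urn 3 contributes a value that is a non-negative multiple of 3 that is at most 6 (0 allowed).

2

The generating function for the choices is (1 + x + x^2)·(1 + x)·(1 + x^3 + x^6); the count is [x^3].
(1 + x + x^2) has coefficients 1,1,1 for degrees 0…2.
(1 + x) has coefficients 1,1,0,0 for degrees 0…3.
Finally multiplying by (1 + x^3 + x^6), the product of all factors after the first has coefficients 1,1,0,1 for degrees 0…3.
[x^3] = 1·1 + 1·0 + 1·1 = 2.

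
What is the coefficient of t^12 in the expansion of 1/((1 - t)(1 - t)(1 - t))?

The denominator gives the recurrence a_n = 3a_(n−1) − 3a_(n−2) + a_(n−3) for n ≥ 3; the numerator fixes a_0 = 1, a_1 = 3, a_2 = 6.
Iterating: 1, 3, 6, 10, 15, 21, 28, 36, 45, 55, 66, 78, 91, so a_12 = 91.

91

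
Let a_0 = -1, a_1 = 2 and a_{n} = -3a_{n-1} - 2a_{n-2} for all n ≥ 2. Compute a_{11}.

The ordinary generating function has denominator 1 + 3y + 2y^2.
Iterating the recurrence: a_0,…,a_{11} = -1, 2, -4, 8, -16, 32, -64, 128, -256, 512, -1024, 2048.

2048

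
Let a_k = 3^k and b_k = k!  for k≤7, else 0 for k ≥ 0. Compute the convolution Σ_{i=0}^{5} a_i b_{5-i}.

This is [x^5] in the product of the two ordinary generating functions.
Σ = 1·120 + 3·24 + 9·6 + 27·2 + 81·1 + 243·1 = 624.

624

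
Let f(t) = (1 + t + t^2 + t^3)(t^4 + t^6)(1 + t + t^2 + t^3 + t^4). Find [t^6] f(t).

4

(1 + t + t^2 + t^3) has coefficients 1,1,1,1 for degrees 0…3.
(t^4 + t^6) has coefficients 0,0,0,0,1,0,1 for degrees 0…6.
Finally multiplying by (1 + t + t^2 + t^3 + t^4), the product of all factors after the first has coefficients 0,0,0,0,1,1,2 for degrees 0…6.
[t^6] = 1·2 + 1·1 + 1·1 + 1·0 = 4.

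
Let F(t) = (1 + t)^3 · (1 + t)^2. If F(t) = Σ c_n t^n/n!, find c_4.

The EGF product rule gives c_4 = Σ_{k_1+k_2=4} C(4; k_1,k_2) · ∏ g_i(k_i), where (1+t)^3 gives the falling factorial (3)_k; (1+t)^2 gives the falling factorial (2)_k.
g_1(k) for k = 0…4: 1, 3, 6, 6, 0.
g_2(k) for k = 0…4: 1, 2, 2, 0, 0.
c_4 = Σ_k C(4,k)·g_1(k)·g_2(4−k) = 6·6·2 + 4·6·2 = 72 + 48 = 120.

120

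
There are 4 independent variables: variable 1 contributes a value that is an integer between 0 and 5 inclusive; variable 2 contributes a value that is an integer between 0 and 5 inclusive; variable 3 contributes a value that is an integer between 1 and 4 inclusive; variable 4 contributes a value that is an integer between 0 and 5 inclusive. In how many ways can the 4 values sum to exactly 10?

104

The generating function for the choices is (1 + q + q^2 + q^3 + q^4 + q^5)·(1 + q + q^2 + q^3 + q^4 + q^5)·(q + q^2 + q^3 + q^4)·(1 + q + q^2 + q^3 + q^4 + q^5); the count is [q^10].
(1 + q + q^2 + q^3 + q^4 + q^5) has coefficients 1,1,1,1,1,1 for degrees 0…5.
(1 + q + q^2 + q^3 + q^4 + q^5) has coefficients 1,1,1,1,1,1,0,0,0,0,0 for degrees 0…10.
Multiplying by (q + q^2 + q^3 + q^4) gives running coefficients 0,1,2,3,4,4,4,3,2,1,0 for degrees 0…10.
Finally multiplying by (1 + q + q^2 + q^3 + q^4 + q^5), the product of all factors after the first has coefficients 0,1,3,6,10,14,18,20,20,18,14 for degrees 0…10.
[q^10] = 1·14 + 1·18 + 1·20 + 1·20 + 1·18 + 1·14 = 104.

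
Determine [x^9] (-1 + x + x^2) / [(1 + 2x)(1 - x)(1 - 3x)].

The denominator gives the recurrence a_n = 2a_(n−1) + 5a_(n−2) − 6a_(n−3) for n ≥ 3; the numerator fixes a_0 = -1, a_1 = -1, a_2 = -6.
Iterating: -1, -1, -6, -11, -46, -111, -386, -1051, -3366, -9671, so a_9 = -9671.

-9671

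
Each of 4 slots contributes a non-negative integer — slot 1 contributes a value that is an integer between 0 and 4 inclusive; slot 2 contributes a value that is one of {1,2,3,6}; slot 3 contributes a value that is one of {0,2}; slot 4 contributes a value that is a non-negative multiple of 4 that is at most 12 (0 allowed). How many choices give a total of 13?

The generating function for the choices is (1 + x + x^2 + x^3 + x^4)·(x + x^2 + x^3 + x^6)·(1 + x^2)·(1 + x^4 + x^8 + x^12); the count is [x^13].
(1 + x + x^2 + x^3 + x^4) has coefficients 1,1,1,1,1 for degrees 0…4.
(x + x^2 + x^3 + x^6) has coefficients 0,1,1,1,0,0,1,0,0,0,0,0,0,0 for degrees 0…13.
Multiplying by (1 + x^2) gives running coefficients 0,1,1,2,1,1,1,0,1,0,0,0,0,0 for degrees 0…13.
Finally multiplying by (1 + x^4 + x^8 + x^12), the product of all factors after the first has coefficients 0,1,1,2,1,2,2,2,2,2,2,2,2,2 for degrees 0…13.
[x^13] = 1·2 + 1·2 + 1·2 + 1·2 + 1·2 = 10.

10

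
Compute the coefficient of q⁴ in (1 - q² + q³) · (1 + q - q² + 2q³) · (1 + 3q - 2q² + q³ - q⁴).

(1 - q² + q³) has coefficients 1,0,-1,1 for degrees 0…3.
(1 + q - q² + 2q³) has coefficients 1,1,-1,2,0 for degrees 0…4.
Finally multiplying by (1 + 3q - 2q² + q³ - q⁴), the product of all factors after the first has coefficients 1,4,0,-2,8 for degrees 0…4.
[q⁴] = 1·8 − 1·0 + 1·4 = 12.

12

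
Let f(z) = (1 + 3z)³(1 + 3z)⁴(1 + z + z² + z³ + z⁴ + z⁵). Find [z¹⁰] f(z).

12393

(1 + 3z)³ has coefficients 1,9,27,27 for degrees 0…3.
(1 + 3z)⁴ has coefficients 1,12,54,108,81,0,0,0,0,0,0 for degrees 0…10.
Finally multiplying by (1 + z + z² + z³ + z⁴ + z⁵), the product of all factors after the first has coefficients 1,13,67,175,256,256,255,243,189,81,0 for degrees 0…10.
[z¹⁰] = 1·0 + 9·81 + 27·189 + 27·243 = 12393.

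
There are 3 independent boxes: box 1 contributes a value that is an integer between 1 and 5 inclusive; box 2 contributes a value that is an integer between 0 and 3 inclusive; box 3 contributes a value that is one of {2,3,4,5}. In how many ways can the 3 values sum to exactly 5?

The generating function for the choices is (x + x^2 + x^3 + x^4 + x^5)·(1 + x + x^2 + x^3)·(x^2 + x^3 + x^4 + x^5); the count is [x^5].
(x + x^2 + x^3 + x^4 + x^5) has coefficients 0,1,1,1,1,1 for degrees 0…5.
(1 + x + x^2 + x^3) has coefficients 1,1,1,1,0,0 for degrees 0…5.
Finally multiplying by (x^2 + x^3 + x^4 + x^5), the product of all factors after the first has coefficients 0,0,1,2,3,4 for degrees 0…5.
[x^5] = 1·3 + 1·2 + 1·1 + 1·0 + 1·0 = 6.

6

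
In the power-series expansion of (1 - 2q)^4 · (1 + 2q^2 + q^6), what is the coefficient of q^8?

24

(1 - 2q)^4 has coefficients 1,-8,24,-32,16 for degrees 0…4.
(1 + 2q^2 + q^6) has coefficients 1,0,2,0,0,0,1,0,0 for degrees 0…8.
[q^8] = 1·0 − 8·0 + 24·1 − 32·0 + 16·0 = 24.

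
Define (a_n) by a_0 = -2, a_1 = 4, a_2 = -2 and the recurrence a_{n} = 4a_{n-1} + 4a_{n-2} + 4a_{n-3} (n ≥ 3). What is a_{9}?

The ordinary generating function has denominator 1 - 4t - 4t^2 - 4t^3.
Iterating the recurrence: a_0,…,a_{9} = -2, 4, -2, 0, 8, 24, 128, 640, 3168, 15744.

15744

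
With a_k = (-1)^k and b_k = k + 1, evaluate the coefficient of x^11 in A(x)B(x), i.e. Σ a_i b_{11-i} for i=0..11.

This is [x^11] in the product of the two ordinary generating functions.
Σ = 1·12 − 1·11 + 1·10 − 1·9 + 1·8 − 1·7 + 1·6 − 1·5 + 1·4 − 1·3 + 1·2 − 1·1 = 6.

6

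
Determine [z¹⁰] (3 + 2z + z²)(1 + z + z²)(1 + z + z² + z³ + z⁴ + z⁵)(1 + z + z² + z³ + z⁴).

30

(3 + 2z + z²) has coefficients 3,2,1 for degrees 0…2.
(1 + z + z²) has coefficients 1,1,1,0,0,0,0,0,0,0,0 for degrees 0…10.
Multiplying by (1 + z + z² + z³ + z⁴ + z⁵) gives running coefficients 1,2,3,3,3,3,2,1,0,0,0 for degrees 0…10.
Finally multiplying by (1 + z + z² + z³ + z⁴), the product of all factors after the first has coefficients 1,3,6,9,12,14,14,12,9,6,3 for degrees 0…10.
[z¹⁰] = 3·3 + 2·6 + 1·9 = 30.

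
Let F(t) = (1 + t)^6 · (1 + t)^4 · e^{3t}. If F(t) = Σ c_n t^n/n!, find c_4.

The EGF product rule gives c_4 = Σ_{k_1+k_2+k_3=4} C(4; k_1,k_2,k_3) · ∏ g_i(k_i), where (1+t)^6 gives the falling factorial (6)_k; (1+t)^4 gives the falling factorial (4)_k; e^{3t} gives (3)^k.
g_1(k) for k = 0…4: 1, 6, 30, 120, 360.
g_2(k) for k = 0…4: 1, 4, 12, 24, 24.
g_3(k) for k = 0…4: 1, 3, 9, 27, 81.
First combine the last two factors: h(k) = Σ_j C(k,j)·g_2(j)·g_3(k−j) for k = 0…4: 1, 7, 45, 267, 1473.
c_4 = Σ_k C(4,k)·g_1(k)·h(4−k) = 1·1·1473 + 4·6·267 + 6·30·45 + 4·120·7 + 1·360·1 = 1473 + 6408 + 8100 + 3360 + 360 = 19701.

19701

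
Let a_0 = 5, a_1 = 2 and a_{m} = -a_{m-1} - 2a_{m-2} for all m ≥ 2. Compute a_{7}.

64

The ordinary generating function has denominator 1 + q + 2q^2.
Iterating the recurrence: a_0,…,a_{7} = 5, 2, -12, 8, 16, -32, 0, 64.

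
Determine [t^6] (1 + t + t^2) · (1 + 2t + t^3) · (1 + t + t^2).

(1 + t + t^2) has coefficients 1,1,1 for degrees 0…2.
(1 + 2t + t^3) has coefficients 1,2,0,1,0,0,0 for degrees 0…6.
Finally multiplying by (1 + t + t^2), the product of all factors after the first has coefficients 1,3,3,3,1,1,0 for degrees 0…6.
[t^6] = 1·0 + 1·1 + 1·1 = 2.

2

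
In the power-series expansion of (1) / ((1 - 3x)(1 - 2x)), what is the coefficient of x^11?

527345

Partial fractions give a closed form: a_n = (3)·3^n + (-2)·2^n.
At n = 11: a_11 = 527345.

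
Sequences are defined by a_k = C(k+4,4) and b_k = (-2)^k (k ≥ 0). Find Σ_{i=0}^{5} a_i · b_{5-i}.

This is [x^5] in the product of the two ordinary generating functions.
Σ = 1·(-32) + 5·16 + 15·(-8) + 35·4 + 70·(-2) + 126·1 = 54.

54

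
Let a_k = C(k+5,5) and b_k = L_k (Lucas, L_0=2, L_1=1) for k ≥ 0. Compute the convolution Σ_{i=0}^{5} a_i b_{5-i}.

This is [x^5] in the product of the two ordinary generating functions.
Σ = 1·11 + 6·7 + 21·4 + 56·3 + 126·1 + 252·2 = 935.

935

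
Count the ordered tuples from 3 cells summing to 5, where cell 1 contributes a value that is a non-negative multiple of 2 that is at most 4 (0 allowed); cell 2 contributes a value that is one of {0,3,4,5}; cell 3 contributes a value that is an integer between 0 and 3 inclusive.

6

The generating function for the choices is (1 + t² + t⁴)·(1 + t³ + t⁴ + t⁵)·(1 + t + t² + t³); the count is [t⁵].
(1 + t² + t⁴) has coefficients 1,0,1,0,1 for degrees 0…4.
(1 + t³ + t⁴ + t⁵) has coefficients 1,0,0,1,1,1 for degrees 0…5.
Finally multiplying by (1 + t + t² + t³), the product of all factors after the first has coefficients 1,1,1,2,2,3 for degrees 0…5.
[t⁵] = 1·3 + 1·2 + 1·1 = 6.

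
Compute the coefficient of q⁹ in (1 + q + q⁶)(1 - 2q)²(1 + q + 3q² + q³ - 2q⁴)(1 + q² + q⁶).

-22

(1 + q + q⁶) has coefficients 1,1,0,0,0,0,1 for degrees 0…6.
(1 - 2q)² has coefficients 1,-4,4,0,0,0,0,0,0,0 for degrees 0…9.
Multiplying by (1 + q + 3q² + q³ - 2q⁴) gives running coefficients 1,-3,3,-7,6,12,-8,0,0,0 for degrees 0…9.
Finally multiplying by (1 + q² + q⁶), the product of all factors after the first has coefficients 1,-3,4,-10,9,5,-1,9,-5,-7 for degrees 0…9.
[q⁹] = 1·(-7) + 1·(-5) + 1·(-10) = -22.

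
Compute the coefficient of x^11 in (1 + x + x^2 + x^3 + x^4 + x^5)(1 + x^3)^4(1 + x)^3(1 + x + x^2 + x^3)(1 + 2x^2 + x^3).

1051

(1 + x + x^2 + x^3 + x^4 + x^5) has coefficients 1,1,1,1,1,1 for degrees 0…5.
(1 + x^3)^4 has coefficients 1,0,0,4,0,0,6,0,0,4,0,0 for degrees 0…11.
Multiplying by (1 + x)^3 gives running coefficients 1,3,3,5,12,12,10,18,18,10,12,12 for degrees 0…11.
Multiplying by (1 + x + x^2 + x^3) gives running coefficients 1,4,7,12,23,32,39,52,58,56,58,52 for degrees 0…11.
Finally multiplying by (1 + 2x^2 + x^3), the product of all factors after the first has coefficients 1,4,9,21,41,63,97,139,168,199,226,222 for degrees 0…11.
[x^11] = 1·222 + 1·226 + 1·199 + 1·168 + 1·139 + 1·97 = 1051.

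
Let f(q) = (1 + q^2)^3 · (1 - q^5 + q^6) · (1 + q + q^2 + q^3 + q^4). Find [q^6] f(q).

7

(1 + q^2)^3 has coefficients 1,0,3,0,3,0,1 for degrees 0…6.
(1 - q^5 + q^6) has coefficients 1,0,0,0,0,-1,1 for degrees 0…6.
Finally multiplying by (1 + q + q^2 + q^3 + q^4), the product of all factors after the first has coefficients 1,1,1,1,1,-1,0 for degrees 0…6.
[q^6] = 1·0 + 3·1 + 3·1 + 1·1 = 7.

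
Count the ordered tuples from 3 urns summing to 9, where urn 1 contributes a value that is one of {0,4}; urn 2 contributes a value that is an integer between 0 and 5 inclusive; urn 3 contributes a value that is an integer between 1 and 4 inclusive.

The generating function for the choices is (1 + z⁴)·(1 + z + z² + z³ + z⁴ + z⁵)·(z + z² + z³ + z⁴); the count is [z⁹].
(1 + z⁴) has coefficients 1,0,0,0,1 for degrees 0…4.
(1 + z + z² + z³ + z⁴ + z⁵) has coefficients 1,1,1,1,1,1,0,0,0,0 for degrees 0…9.
Finally multiplying by (z + z² + z³ + z⁴), the product of all factors after the first has coefficients 0,1,2,3,4,4,4,3,2,1 for degrees 0…9.
[z⁹] = 1·1 + 1·4 = 5.

5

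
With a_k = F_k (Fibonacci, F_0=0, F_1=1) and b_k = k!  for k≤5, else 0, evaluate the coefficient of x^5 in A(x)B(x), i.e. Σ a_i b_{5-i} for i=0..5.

42

Write out a_i and b_{5-i} for i = 0,…,5 and sum the products.
Σ = 0·120 + 1·24 + 1·6 + 2·2 + 3·1 + 5·1 = 42.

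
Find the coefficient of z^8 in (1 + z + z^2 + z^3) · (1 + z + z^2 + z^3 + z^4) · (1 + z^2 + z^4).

(1 + z + z^2 + z^3) has coefficients 1,1,1,1 for degrees 0…3.
(1 + z + z^2 + z^3 + z^4) has coefficients 1,1,1,1,1,0,0,0,0 for degrees 0…8.
Finally multiplying by (1 + z^2 + z^4), the product of all factors after the first has coefficients 1,1,2,2,3,2,2,1,1 for degrees 0…8.
[z^8] = 1·1 + 1·1 + 1·2 + 1·2 = 6.

6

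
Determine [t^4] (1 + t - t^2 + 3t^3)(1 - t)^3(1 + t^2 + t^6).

(1 + t - t^2 + 3t^3) has coefficients 1,1,-1,3 for degrees 0…3.
(1 - t)^3 has coefficients 1,-3,3,-1,0 for degrees 0…4.
Finally multiplying by (1 + t^2 + t^6), the product of all factors after the first has coefficients 1,-3,4,-4,3 for degrees 0…4.
[t^4] = 1·3 + 1·(-4) − 1·4 + 3·(-3) = -14.

-14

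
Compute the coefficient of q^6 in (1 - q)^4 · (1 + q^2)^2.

(1 - q)^4 has coefficients 1,-4,6,-4,1 for degrees 0…4.
(1 + q^2)^2 has coefficients 1,0,2,0,1,0,0 for degrees 0…6.
[q^6] = 1·0 − 4·0 + 6·1 − 4·0 + 1·2 = 8.

8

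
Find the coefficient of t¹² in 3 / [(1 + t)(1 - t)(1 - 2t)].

16383

The denominator gives the recurrence a_n = 2a_(n−1) + a_(n−2) − 2a_(n−3) for n ≥ 3; the numerator fixes a_0 = 3, a_1 = 6, a_2 = 15.
Iterating: 3, 6, 15, 30, 63, 126, 255, 510, 1023, 2046, 4095, 8190, 16383, so a_12 = 16383.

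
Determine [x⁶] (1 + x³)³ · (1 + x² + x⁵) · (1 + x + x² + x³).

(1 + x³)³ has coefficients 1,0,0,3,0,0,3 for degrees 0…6.
(1 + x² + x⁵) has coefficients 1,0,1,0,0,1,0 for degrees 0…6.
Finally multiplying by (1 + x + x² + x³), the product of all factors after the first has coefficients 1,1,2,2,1,2,1 for degrees 0…6.
[x⁶] = 1·1 + 3·2 + 3·1 = 10.

10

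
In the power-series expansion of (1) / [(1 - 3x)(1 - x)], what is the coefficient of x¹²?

Partial fractions give a closed form: a_n = (3/2)·3^n + (-1/2)·1^n.
At n = 12: a_12 = 797161.

797161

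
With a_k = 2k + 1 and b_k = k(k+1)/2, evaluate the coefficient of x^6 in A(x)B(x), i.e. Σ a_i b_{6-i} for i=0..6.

196

Write out a_i and b_{6-i} for i = 0,…,6 and sum the products.
Σ = 1·21 + 3·15 + 5·10 + 7·6 + 9·3 + 11·1 + 13·0 = 196.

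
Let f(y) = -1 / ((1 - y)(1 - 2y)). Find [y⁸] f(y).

Partial fractions give a closed form: a_n = (1)·1^n + (-2)·2^n.
At n = 8: a_8 = -511.

-511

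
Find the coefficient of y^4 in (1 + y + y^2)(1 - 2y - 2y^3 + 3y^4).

1

(1 + y + y^2) has coefficients 1,1,1 for degrees 0…2.
(1 - 2y - 2y^3 + 3y^4) has coefficients 1,-2,0,-2,3 for degrees 0…4.
[y^4] = 1·3 + 1·(-2) + 1·0 = 1.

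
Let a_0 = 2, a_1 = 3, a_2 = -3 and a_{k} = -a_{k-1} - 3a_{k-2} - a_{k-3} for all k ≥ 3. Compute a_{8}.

134

The ordinary generating function has denominator 1 + z + 3z^2 + z^3.
Iterating the recurrence: a_0,…,a_{8} = 2, 3, -3, -8, 14, 13, -47, -6, 134.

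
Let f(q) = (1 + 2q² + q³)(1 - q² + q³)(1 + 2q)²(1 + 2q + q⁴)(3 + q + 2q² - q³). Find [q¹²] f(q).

(1 + 2q² + q³) has coefficients 1,0,2,1 for degrees 0…3.
(1 - q² + q³) has coefficients 1,0,-1,1,0,0,0,0,0,0,0,0,0 for degrees 0…12.
Multiplying by (1 + 2q)² gives running coefficients 1,4,3,-3,0,4,0,0,0,0,0,0,0 for degrees 0…12.
Multiplying by (1 + 2q + q⁴) gives running coefficients 1,6,11,3,-5,8,11,-3,0,4,0,0,0 for degrees 0…12.
Finally multiplying by (3 + q + 2q² - q³), the product of all factors after the first has coefficients 3,19,41,31,4,14,28,23,11,-5,7,8,-4 for degrees 0…12.
[q¹²] = 1·(-4) + 2·7 + 1·(-5) = 5.

5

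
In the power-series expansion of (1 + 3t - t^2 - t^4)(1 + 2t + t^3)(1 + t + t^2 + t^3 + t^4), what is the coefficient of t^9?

(1 + 3t - t^2 - t^4) has coefficients 1,3,-1,0,-1 for degrees 0…4.
(1 + 2t + t^3) has coefficients 1,2,0,1,0,0,0,0,0,0 for degrees 0…9.
Finally multiplying by (1 + t + t^2 + t^3 + t^4), the product of all factors after the first has coefficients 1,3,3,4,4,3,1,1,0,0 for degrees 0…9.
[t^9] = 1·0 + 3·0 − 1·1 − 1·3 = -4.

-4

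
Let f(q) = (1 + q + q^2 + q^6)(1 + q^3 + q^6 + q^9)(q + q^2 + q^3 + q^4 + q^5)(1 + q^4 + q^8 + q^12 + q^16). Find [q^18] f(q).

(1 + q + q^2 + q^6) has coefficients 1,1,1,0,0,0,1 for degrees 0…6.
(1 + q^3 + q^6 + q^9) has coefficients 1,0,0,1,0,0,1,0,0,1,0,0,0,0,0,0,0,0,0 for degrees 0…18.
Multiplying by (q + q^2 + q^3 + q^4 + q^5) gives running coefficients 0,1,1,1,2,2,1,2,2,1,2,2,1,1,1,0,0,0,0 for degrees 0…18.
Finally multiplying by (1 + q^4 + q^8 + q^12 + q^16), the product of all factors after the first has coefficients 0,1,1,1,2,3,2,3,4,4,4,5,5,5,5,5,5,5,5 for degrees 0…18.
[q^18] = 1·5 + 1·5 + 1·5 + 1·5 = 20.

20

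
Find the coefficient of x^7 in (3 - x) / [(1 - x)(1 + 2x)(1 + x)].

The denominator gives the recurrence a_n = −2a_(n−1) + a_(n−2) + 2a_(n−3) for n ≥ 3; the numerator fixes a_0 = 3, a_1 = -7, a_2 = 17.
Iterating: 3, -7, 17, -35, 73, -147, 297, -595, so a_7 = -595.

-595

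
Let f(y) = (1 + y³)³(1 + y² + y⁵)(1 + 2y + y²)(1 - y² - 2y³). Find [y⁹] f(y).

-19

(1 + y³)³ has coefficients 1,0,0,3,0,0,3,0,0,1 for degrees 0…9.
(1 + y² + y⁵) has coefficients 1,0,1,0,0,1,0,0,0,0 for degrees 0…9.
Multiplying by (1 + 2y + y²) gives running coefficients 1,2,2,2,1,1,2,1,0,0 for degrees 0…9.
Finally multiplying by (1 - y² - 2y³), the product of all factors after the first has coefficients 1,2,1,-2,-5,-5,-3,-2,-4,-5 for degrees 0…9.
[y⁹] = 1·(-5) + 3·(-3) + 3·(-2) + 1·1 = -19.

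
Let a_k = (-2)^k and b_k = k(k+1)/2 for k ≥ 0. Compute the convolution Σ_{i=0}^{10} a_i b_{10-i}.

-131

The convolution is the t^10 coefficient of A(t)B(t).
Σ = 1·55 − 2·45 + 4·36 − 8·28 + 16·21 − 32·15 + 64·10 − 128·6 + 256·3 − 512·1 + 1024·0 = -131.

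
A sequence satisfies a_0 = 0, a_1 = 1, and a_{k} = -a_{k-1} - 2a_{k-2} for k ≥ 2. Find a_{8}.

3

The ordinary generating function has denominator 1 + z + 2z^2.
Iterating the recurrence: a_0,…,a_{8} = 0, 1, -1, -1, 3, -1, -5, 7, 3.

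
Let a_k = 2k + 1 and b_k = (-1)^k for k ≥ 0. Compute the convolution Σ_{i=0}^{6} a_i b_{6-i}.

7

Write out a_i and b_{6-i} for i = 0,…,6 and sum the products.
Σ = 1·1 + 3·(-1) + 5·1 + 7·(-1) + 9·1 + 11·(-1) + 13·1 = 7.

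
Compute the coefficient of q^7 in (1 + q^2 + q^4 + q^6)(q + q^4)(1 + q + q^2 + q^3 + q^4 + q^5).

(1 + q^2 + q^4 + q^6) has coefficients 1,0,1,0,1,0,1 for degrees 0…6.
(q + q^4) has coefficients 0,1,0,0,1,0,0,0 for degrees 0…7.
Finally multiplying by (1 + q + q^2 + q^3 + q^4 + q^5), the product of all factors after the first has coefficients 0,1,1,1,2,2,2,1 for degrees 0…7.
[q^7] = 1·1 + 1·2 + 1·1 + 1·1 = 5.

5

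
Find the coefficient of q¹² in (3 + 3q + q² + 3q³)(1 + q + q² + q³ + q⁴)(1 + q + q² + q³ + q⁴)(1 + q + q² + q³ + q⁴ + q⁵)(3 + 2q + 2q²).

800

(3 + 3q + q² + 3q³) has coefficients 3,3,1,3 for degrees 0…3.
(1 + q + q² + q³ + q⁴) has coefficients 1,1,1,1,1,0,0,0,0,0,0,0,0 for degrees 0…12.
Multiplying by (1 + q + q² + q³ + q⁴) gives running coefficients 1,2,3,4,5,4,3,2,1,0,0,0,0 for degrees 0…12.
Multiplying by (1 + q + q² + q³ + q⁴ + q⁵) gives running coefficients 1,3,6,10,15,19,21,21,19,15,10,6,3 for degrees 0…12.
Finally multiplying by (3 + 2q + 2q²), the product of all factors after the first has coefficients 3,11,26,48,77,107,131,143,141,125,98,68,41 for degrees 0…12.
[q¹²] = 3·41 + 3·68 + 1·98 + 3·125 = 800.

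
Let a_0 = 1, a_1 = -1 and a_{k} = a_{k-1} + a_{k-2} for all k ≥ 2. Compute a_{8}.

-8

The ordinary generating function has denominator 1 - y - y^2.
Iterating the recurrence: a_0,…,a_{8} = 1, -1, 0, -1, -1, -2, -3, -5, -8.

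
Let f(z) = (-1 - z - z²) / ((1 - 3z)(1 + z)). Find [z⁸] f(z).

The denominator gives the recurrence a_n = 2a_(n−1) + 3a_(n−2) for n ≥ 3; the numerator fixes a_0 = -1, a_1 = -3, a_2 = -10.
Iterating: -1, -3, -10, -29, -88, -263, -790, -2369, -7108, so a_8 = -7108.

-7108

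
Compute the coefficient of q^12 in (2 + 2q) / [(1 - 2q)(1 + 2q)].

8192

The denominator gives the recurrence a_n = 4a_(n−2) for n ≥ 2; the numerator fixes a_0 = 2, a_1 = 2.
Iterating: 2, 2, 8, 8, 32, 32, 128, 128, 512, 512, 2048, 2048, 8192, so a_12 = 8192.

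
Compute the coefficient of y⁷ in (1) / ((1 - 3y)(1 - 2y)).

6305

The denominator gives the recurrence a_n = 5a_(n−1) − 6a_(n−2) for n ≥ 3; the numerator fixes a_0 = 1, a_1 = 5, a_2 = 19.
Iterating: 1, 5, 19, 65, 211, 665, 2059, 6305, so a_7 = 6305.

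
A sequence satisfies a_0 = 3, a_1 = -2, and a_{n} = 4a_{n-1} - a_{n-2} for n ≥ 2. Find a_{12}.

-5909277

The ordinary generating function has denominator 1 - 4z + z^2.
Iterating the recurrence: a_0,…,a_{12} = 3, -2, -11, -42, -157, -586, -2187, -8162, -30461, -113682, -424267, -1583386, -5909277.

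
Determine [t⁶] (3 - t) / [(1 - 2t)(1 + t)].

Partial fractions give a closed form: a_n = (5/3)·2^n + (4/3)·(-1)^n.
At n = 6: a_6 = 108.

108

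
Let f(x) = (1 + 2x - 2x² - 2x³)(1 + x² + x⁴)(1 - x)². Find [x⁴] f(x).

(1 + 2x - 2x² - 2x³) has coefficients 1,2,-2,-2 for degrees 0…3.
(1 + x² + x⁴) has coefficients 1,0,1,0,1 for degrees 0…4.
Finally multiplying by (1 - x)², the product of all factors after the first has coefficients 1,-2,2,-2,2 for degrees 0…4.
[x⁴] = 1·2 + 2·(-2) − 2·2 − 2·(-2) = -2.

-2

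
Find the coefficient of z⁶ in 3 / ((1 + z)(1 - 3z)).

Partial fractions give a closed form: a_n = (3/4)·(-1)^n + (9/4)·3^n.
At n = 6: a_6 = 1641.

1641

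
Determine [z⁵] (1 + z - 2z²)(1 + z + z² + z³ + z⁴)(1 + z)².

-1

(1 + z - 2z²) has coefficients 1,1,-2 for degrees 0…2.
(1 + z + z² + z³ + z⁴) has coefficients 1,1,1,1,1,0 for degrees 0…5.
Finally multiplying by (1 + z)², the product of all factors after the first has coefficients 1,3,4,4,4,3 for degrees 0…5.
[z⁵] = 1·3 + 1·4 − 2·4 = -1.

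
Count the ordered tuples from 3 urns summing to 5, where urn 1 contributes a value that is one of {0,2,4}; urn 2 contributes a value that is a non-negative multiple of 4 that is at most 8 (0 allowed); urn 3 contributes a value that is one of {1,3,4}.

3

The generating function for the choices is (1 + q^2 + q^4)·(1 + q^4 + q^8)·(q + q^3 + q^4); the count is [q^5].
(1 + q^2 + q^4) has coefficients 1,0,1,0,1 for degrees 0…4.
(1 + q^4 + q^8) has coefficients 1,0,0,0,1,0 for degrees 0…5.
Finally multiplying by (q + q^3 + q^4), the product of all factors after the first has coefficients 0,1,0,1,1,1 for degrees 0…5.
[q^5] = 1·1 + 1·1 + 1·1 = 3.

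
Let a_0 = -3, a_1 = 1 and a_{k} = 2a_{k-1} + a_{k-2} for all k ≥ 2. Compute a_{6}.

The ordinary generating function has denominator 1 - 2t - t^2.
Iterating the recurrence: a_0,…,a_{6} = -3, 1, -1, -1, -3, -7, -17.

-17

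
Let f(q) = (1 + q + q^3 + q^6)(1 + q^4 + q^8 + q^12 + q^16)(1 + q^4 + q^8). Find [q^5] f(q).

(1 + q + q^3 + q^6) has coefficients 1,1,0,1,0,0 for degrees 0…5.
(1 + q^4 + q^8 + q^12 + q^16) has coefficients 1,0,0,0,1,0 for degrees 0…5.
Finally multiplying by (1 + q^4 + q^8), the product of all factors after the first has coefficients 1,0,0,0,2,0 for degrees 0…5.
[q^5] = 1·0 + 1·2 + 1·0 = 2.

2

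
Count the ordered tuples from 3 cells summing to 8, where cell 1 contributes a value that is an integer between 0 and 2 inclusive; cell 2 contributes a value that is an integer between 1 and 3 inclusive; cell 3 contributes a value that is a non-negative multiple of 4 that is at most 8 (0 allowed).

The generating function for the choices is (1 + t + t^2)·(t + t^2 + t^3)·(1 + t^4 + t^8); the count is [t^8].
(1 + t + t^2) has coefficients 1,1,1 for degrees 0…2.
(t + t^2 + t^3) has coefficients 0,1,1,1,0,0,0,0,0 for degrees 0…8.
Finally multiplying by (1 + t^4 + t^8), the product of all factors after the first has coefficients 0,1,1,1,0,1,1,1,0 for degrees 0…8.
[t^8] = 1·0 + 1·1 + 1·1 = 2.

2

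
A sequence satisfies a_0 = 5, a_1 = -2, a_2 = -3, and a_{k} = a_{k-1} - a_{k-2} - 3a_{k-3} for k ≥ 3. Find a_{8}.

The ordinary generating function has denominator 1 - z + z^2 + 3z^3.
Iterating the recurrence: a_0,…,a_{8} = 5, -2, -3, -16, -7, 18, 73, 76, -51.

-51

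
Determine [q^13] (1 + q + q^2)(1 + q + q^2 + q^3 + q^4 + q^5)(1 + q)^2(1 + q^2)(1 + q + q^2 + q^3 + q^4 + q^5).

(1 + q + q^2) has coefficients 1,1,1 for degrees 0…2.
(1 + q + q^2 + q^3 + q^4 + q^5) has coefficients 1,1,1,1,1,1,0,0,0,0,0,0,0,0 for degrees 0…13.
Multiplying by (1 + q)^2 gives running coefficients 1,3,4,4,4,4,3,1,0,0,0,0,0,0 for degrees 0…13.
Multiplying by (1 + q^2) gives running coefficients 1,3,5,7,8,8,7,5,3,1,0,0,0,0 for degrees 0…13.
Finally multiplying by (1 + q + q^2 + q^3 + q^4 + q^5), the product of all factors after the first has coefficients 1,4,9,16,24,32,38,40,38,32,24,16,9,4 for degrees 0…13.
[q^13] = 1·4 + 1·9 + 1·16 = 29.

29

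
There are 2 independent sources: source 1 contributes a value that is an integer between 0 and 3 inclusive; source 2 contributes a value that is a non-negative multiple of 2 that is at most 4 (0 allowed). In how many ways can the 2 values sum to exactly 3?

2

The generating function for the choices is (1 + z + z^2 + z^3)·(1 + z^2 + z^4); the count is [z^3].
(1 + z + z^2 + z^3) has coefficients 1,1,1,1 for degrees 0…3.
(1 + z^2 + z^4) has coefficients 1,0,1,0 for degrees 0…3.
[z^3] = 1·0 + 1·1 + 1·0 + 1·1 = 2.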